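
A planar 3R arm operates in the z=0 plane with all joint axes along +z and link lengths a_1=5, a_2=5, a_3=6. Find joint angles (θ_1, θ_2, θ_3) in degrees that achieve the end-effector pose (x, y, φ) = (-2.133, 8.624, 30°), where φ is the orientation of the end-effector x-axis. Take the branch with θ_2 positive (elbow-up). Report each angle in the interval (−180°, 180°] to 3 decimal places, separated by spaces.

wrist centre = target − a_3·(cos φ, sin φ) = (-7.3292, 5.6240)
cos θ_2 = (85.3459−5²−5²)/(2·5·5) = 0.7069; θ_2 = 45.0154° (elbow-up)
β = atan2(5.6240,-7.3292) = 142.4993°; ψ = atan2(3.5365,8.5346) = 22.5077°
θ_1 = β − ψ = 119.9916°
θ_3 = φ − θ_1 − θ_2 = -135.0070° (wrapped to (-180°,180°])

119.992 45.015 -135.007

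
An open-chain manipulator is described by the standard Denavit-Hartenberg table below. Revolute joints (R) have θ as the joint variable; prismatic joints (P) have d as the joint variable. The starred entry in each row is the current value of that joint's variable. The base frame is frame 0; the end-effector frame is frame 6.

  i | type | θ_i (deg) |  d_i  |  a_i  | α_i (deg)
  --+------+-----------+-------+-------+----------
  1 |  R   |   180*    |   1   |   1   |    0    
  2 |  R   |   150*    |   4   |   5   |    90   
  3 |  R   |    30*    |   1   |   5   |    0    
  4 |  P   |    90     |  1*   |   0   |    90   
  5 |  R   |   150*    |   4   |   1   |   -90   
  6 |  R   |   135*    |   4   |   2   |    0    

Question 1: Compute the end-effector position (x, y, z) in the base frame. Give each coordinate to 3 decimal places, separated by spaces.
after link 1: o_1 = (-1.0000, 0.0000, 1.0000)
after link 2: o_2 = (3.3301, -2.5000, 5.0000)
after link 3: o_3 = (6.5801, -5.5311, 7.5000)
after link 4: o_4 = (6.0801, -6.3971, 7.5000)
after link 5: o_5 = (9.2051, -8.7787, 8.7500)
after link 6: o_6 = (10.5658, -4.7478, 7.3715)

10.566 -4.748 7.372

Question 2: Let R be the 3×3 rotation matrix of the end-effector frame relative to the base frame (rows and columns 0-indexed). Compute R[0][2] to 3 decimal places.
0.650

End-effector z-axis (col 2 of R) = (0.6495,0.6250,-0.4330)
R[0][2] = 0.6495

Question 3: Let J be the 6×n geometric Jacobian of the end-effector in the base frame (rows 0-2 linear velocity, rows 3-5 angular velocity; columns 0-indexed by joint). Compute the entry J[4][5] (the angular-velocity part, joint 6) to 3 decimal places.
0.625

axis z_5 = (0.6495,0.6250,-0.4330); lever o_n−o_5 = (1.3606,4.0309,-1.3785)
cross product → J_v[:, 5] = (0.8839,0.3062,1.7678)
J_ω[:, 5] = z_5
entry J[4][5] = 0.6250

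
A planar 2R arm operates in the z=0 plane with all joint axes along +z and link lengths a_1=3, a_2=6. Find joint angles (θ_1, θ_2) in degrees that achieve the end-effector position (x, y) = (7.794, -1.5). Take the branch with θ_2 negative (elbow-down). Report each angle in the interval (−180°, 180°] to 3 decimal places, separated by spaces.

30.004 -60.007

cos θ_2 = (62.9964−3²−6²)/(2·3·6) = 0.4999; θ_2 = -60.0065° (elbow-down)
β = atan2(-1.5000,7.7940) = -10.8937°; ψ = atan2(-5.1965,5.9994) = -40.8981°
θ_1 = β − ψ = 30.0044°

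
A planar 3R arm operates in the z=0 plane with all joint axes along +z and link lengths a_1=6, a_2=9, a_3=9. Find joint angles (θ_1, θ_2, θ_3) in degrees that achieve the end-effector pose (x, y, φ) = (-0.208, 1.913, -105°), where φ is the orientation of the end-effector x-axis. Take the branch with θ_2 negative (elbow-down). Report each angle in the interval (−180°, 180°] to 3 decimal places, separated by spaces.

135.001 -90.003 -149.999

wrist centre = target − a_3·(cos φ, sin φ) = (2.1214, 10.6063)
cos θ_2 = (116.9945−6²−9²)/(2·6·9) = -0.0001; θ_2 = -90.0029° (elbow-down)
β = atan2(10.6063,2.1214) = 78.6895°; ψ = atan2(-9.0000,5.9995) = -56.3120°
θ_1 = β − ψ = 135.0015°
θ_3 = φ − θ_1 − θ_2 = -149.9986° (wrapped to (-180°,180°])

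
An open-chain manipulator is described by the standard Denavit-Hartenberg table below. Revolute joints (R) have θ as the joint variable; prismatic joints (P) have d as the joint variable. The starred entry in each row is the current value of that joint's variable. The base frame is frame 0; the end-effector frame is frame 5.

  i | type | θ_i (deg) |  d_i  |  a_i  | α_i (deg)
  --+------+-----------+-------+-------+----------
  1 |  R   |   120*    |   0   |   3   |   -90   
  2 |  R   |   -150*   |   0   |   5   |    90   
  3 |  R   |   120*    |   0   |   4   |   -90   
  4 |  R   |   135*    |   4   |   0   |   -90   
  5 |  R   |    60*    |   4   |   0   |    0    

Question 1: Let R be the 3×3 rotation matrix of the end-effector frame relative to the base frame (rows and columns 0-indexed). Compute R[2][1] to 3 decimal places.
-0.467

End-effector y-axis (col 1 of R) = (-0.4678,-0.7504,-0.4669)
R[2][1] = -0.4669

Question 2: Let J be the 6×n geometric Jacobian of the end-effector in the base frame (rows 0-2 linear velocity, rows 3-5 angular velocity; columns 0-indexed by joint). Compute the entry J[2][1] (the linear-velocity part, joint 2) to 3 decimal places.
2.237

axis z_1 = (-0.8660,-0.5000,0.0000); lever o_n−o_1 = (1.9719,-1.4446,-1.9744)
cross product → J_v[:, 1] = (0.9872,-1.7099,2.2370)
J_ω[:, 1] = z_1
entry J[2][1] = 2.2370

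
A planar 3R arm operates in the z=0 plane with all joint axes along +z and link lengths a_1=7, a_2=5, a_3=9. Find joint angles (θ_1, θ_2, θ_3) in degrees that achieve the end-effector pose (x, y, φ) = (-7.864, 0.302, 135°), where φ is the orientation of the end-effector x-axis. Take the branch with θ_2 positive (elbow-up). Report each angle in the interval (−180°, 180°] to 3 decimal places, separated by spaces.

wrist centre = target − a_3·(cos φ, sin φ) = (-1.5000, -6.0620)
cos θ_2 = (38.9975−7²−5²)/(2·7·5) = -0.5000; θ_2 = 120.0024° (elbow-up)
β = atan2(-6.0620,-1.5000) = -103.8987°; ψ = atan2(4.3300,4.4998) = 43.8983°
θ_1 = β − ψ = -147.7971°
θ_3 = φ − θ_1 − θ_2 = 162.7947° (wrapped to (-180°,180°])

-147.797 120.002 162.795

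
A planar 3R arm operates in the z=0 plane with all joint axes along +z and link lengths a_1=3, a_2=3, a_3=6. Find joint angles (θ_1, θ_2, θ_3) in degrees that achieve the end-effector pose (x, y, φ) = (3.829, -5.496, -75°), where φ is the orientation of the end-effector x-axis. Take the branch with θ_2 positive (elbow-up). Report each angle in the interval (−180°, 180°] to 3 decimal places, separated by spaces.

wrist centre = target − a_3·(cos φ, sin φ) = (2.2761, 0.2996)
cos θ_2 = (5.2703−3²−3²)/(2·3·3) = -0.7072; θ_2 = 135.0080° (elbow-up)
β = atan2(0.2996,2.2761) = 7.4976°; ψ = atan2(2.1210,0.8784) = 67.5040°
θ_1 = β − ψ = -60.0064°
θ_3 = φ − θ_1 − θ_2 = -150.0016° (wrapped to (-180°,180°])

-60.006 135.008 -150.002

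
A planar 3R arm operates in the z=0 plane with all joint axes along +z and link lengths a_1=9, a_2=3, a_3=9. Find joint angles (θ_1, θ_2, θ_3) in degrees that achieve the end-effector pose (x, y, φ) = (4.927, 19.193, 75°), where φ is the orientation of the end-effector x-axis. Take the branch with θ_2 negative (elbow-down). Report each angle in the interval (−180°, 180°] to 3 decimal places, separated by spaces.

90.004 -60.011 45.007

wrist centre = target − a_3·(cos φ, sin φ) = (2.5976, 10.4997)
cos θ_2 = (116.9907−9²−3²)/(2·9·3) = 0.4998; θ_2 = -60.0114° (elbow-down)
β = atan2(10.4997,2.5976) = 76.1040°; ψ = atan2(-2.5984,10.4995) = -13.9001°
θ_1 = β − ψ = 90.0041°
θ_3 = φ − θ_1 − θ_2 = 45.0073° (wrapped to (-180°,180°])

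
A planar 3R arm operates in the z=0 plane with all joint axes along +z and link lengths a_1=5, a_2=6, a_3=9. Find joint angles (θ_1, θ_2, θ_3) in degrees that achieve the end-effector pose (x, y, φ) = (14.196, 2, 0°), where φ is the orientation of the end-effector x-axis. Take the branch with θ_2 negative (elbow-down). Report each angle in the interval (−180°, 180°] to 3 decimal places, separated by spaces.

90.002 -120.002 30.000

wrist centre = target − a_3·(cos φ, sin φ) = (5.1960, 2.0000)
cos θ_2 = (30.9984−5²−6²)/(2·5·6) = -0.5000; θ_2 = -120.0017° (elbow-down)
β = atan2(2.0000,5.1960) = 21.0523°; ψ = atan2(-5.1961,1.9998) = -68.9495°
θ_1 = β − ψ = 90.0017°
θ_3 = φ − θ_1 − θ_2 = 30.0000° (wrapped to (-180°,180°])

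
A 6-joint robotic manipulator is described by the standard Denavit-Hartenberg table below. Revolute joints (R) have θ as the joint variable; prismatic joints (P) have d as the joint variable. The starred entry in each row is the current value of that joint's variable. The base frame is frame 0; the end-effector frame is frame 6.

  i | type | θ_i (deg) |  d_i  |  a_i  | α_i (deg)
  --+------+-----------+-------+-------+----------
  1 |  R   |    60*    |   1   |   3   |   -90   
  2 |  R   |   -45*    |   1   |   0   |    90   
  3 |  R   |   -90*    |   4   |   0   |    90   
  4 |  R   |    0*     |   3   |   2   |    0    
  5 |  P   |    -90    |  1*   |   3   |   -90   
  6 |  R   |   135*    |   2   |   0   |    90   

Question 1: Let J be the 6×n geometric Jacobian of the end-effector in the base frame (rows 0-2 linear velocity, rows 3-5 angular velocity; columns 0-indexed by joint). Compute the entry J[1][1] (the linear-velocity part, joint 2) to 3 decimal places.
-1.837

axis z_1 = (-0.8660,0.5000,0.0000); lever o_n−o_1 = (0.8303,-4.5619,-2.1213)
cross product → J_v[:, 1] = (-1.0607,-1.8371,3.5355)
J_ω[:, 1] = z_1
entry J[1][1] = -1.8371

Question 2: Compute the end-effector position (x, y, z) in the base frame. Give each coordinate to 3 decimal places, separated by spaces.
2.330 -1.964 -1.121

after link 1: o_1 = (1.5000, 2.5981, 1.0000)
after link 2: o_2 = (0.6340, 3.0981, 1.0000)
after link 3: o_3 = (-0.7802, 0.6486, 3.8284)
after link 4: o_4 = (-0.1088, -2.1885, 1.7071)
after link 5: o_5 = (0.5983, -0.9638, -1.1213)
after link 6: o_6 = (2.3303, -1.9638, -1.1213)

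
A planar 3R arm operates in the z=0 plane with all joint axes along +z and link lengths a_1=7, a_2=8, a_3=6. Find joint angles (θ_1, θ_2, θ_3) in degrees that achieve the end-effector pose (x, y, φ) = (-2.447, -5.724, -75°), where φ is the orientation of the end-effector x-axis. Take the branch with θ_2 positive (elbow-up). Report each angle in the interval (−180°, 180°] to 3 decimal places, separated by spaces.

wrist centre = target − a_3·(cos φ, sin φ) = (-3.9999, 0.0716)
cos θ_2 = (16.0044−7²−8²)/(2·7·8) = -0.8660; θ_2 = 150.0007° (elbow-up)
β = atan2(0.0716,-3.9999) = 178.9751°; ψ = atan2(3.9999,0.0717) = 88.9724°
θ_1 = β − ψ = 90.0027°
θ_3 = φ − θ_1 − θ_2 = 44.9965° (wrapped to (-180°,180°])

90.003 150.001 44.997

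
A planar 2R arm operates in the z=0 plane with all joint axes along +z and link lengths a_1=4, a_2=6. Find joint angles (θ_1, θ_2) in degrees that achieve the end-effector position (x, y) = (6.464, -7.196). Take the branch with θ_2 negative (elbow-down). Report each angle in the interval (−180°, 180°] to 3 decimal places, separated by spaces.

cos θ_2 = (93.5657−4²−6²)/(2·4·6) = 0.8660; θ_2 = -30.0084° (elbow-down)
β = atan2(-7.1960,6.4640) = -48.0674°; ψ = atan2(-3.0008,9.1957) = -18.0726°
θ_1 = β − ψ = -29.9948°

-29.995 -30.008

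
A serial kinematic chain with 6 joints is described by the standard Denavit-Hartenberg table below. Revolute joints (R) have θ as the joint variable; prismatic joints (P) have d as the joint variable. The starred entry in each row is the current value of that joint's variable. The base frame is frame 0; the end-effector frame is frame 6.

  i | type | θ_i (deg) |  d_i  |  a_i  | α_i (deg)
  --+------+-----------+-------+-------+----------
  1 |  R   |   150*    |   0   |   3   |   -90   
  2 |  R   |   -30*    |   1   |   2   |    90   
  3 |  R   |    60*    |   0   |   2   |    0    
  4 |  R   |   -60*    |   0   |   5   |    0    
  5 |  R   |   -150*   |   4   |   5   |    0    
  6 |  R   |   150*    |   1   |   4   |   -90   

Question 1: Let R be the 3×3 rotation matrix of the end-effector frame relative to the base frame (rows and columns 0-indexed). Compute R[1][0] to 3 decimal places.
0.433

End-effector x-axis (col 0 of R) = (-0.7500,0.4330,0.5000)
R[1][0] = 0.4330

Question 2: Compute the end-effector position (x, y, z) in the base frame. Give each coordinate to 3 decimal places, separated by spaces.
-6.301 3.370 8.165

after link 1: o_1 = (-2.5981, 1.5000, 0.0000)
after link 2: o_2 = (-4.5981, 1.5000, 1.0000)
after link 3: o_3 = (-6.2141, 0.4330, 1.5000)
after link 4: o_4 = (-9.9641, 2.5981, 4.0000)
after link 5: o_5 = (-3.7345, 1.8881, 5.2990)
after link 6: o_6 = (-6.3014, 3.3702, 8.1651)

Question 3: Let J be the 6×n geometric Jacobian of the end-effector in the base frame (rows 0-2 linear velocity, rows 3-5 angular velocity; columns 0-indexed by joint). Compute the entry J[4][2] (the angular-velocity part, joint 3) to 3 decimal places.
axis z_2 = (0.4330,-0.2500,0.8660); lever o_n−o_2 = (-1.7034,1.8702,7.1651)
cross product → J_v[:, 2] = (-3.4109,-4.5777,0.3840)
J_ω[:, 2] = z_2
entry J[4][2] = -0.2500

-0.250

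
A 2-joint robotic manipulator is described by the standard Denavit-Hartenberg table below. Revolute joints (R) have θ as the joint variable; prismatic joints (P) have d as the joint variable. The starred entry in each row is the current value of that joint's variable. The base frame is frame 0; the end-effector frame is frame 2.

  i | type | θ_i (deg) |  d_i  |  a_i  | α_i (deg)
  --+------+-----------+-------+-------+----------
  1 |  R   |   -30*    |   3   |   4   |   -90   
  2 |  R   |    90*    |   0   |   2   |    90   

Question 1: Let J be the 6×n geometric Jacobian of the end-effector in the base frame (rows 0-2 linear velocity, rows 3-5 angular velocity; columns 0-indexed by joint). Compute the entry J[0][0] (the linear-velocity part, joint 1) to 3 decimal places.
axis z_0 = ẑ; lever o_n−o_0 = (3.4641,-2.0000,1.0000)
cross product → J_v[:, 0] = (2.0000,3.4641,-0.0000)
J_ω[:, 0] = z_0
entry J[0][0] = 2.0000

2.000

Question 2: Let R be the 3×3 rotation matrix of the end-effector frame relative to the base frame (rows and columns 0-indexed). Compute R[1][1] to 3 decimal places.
End-effector y-axis (col 1 of R) = (0.5000,0.8660,0.0000)
R[1][1] = 0.8660

0.866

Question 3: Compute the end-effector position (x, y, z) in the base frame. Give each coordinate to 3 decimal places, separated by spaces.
3.464 -2.000 1.000

after link 1: o_1 = (3.4641, -2.0000, 3.0000)
after link 2: o_2 = (3.4641, -2.0000, 1.0000)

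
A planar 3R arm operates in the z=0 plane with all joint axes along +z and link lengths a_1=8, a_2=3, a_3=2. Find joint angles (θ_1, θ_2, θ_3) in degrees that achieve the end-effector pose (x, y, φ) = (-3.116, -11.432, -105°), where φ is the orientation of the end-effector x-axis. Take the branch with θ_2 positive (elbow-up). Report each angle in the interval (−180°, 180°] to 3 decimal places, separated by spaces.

-120.591 59.994 -44.403

wrist centre = target − a_3·(cos φ, sin φ) = (-2.5984, -9.5001)
cos θ_2 = (97.0043−8²−3²)/(2·8·3) = 0.5001; θ_2 = 59.9941° (elbow-up)
β = atan2(-9.5001,-2.5984) = -105.2967°; ψ = atan2(2.5979,9.5003) = 15.2941°
θ_1 = β − ψ = -120.5908°
θ_3 = φ − θ_1 − θ_2 = -44.4033° (wrapped to (-180°,180°])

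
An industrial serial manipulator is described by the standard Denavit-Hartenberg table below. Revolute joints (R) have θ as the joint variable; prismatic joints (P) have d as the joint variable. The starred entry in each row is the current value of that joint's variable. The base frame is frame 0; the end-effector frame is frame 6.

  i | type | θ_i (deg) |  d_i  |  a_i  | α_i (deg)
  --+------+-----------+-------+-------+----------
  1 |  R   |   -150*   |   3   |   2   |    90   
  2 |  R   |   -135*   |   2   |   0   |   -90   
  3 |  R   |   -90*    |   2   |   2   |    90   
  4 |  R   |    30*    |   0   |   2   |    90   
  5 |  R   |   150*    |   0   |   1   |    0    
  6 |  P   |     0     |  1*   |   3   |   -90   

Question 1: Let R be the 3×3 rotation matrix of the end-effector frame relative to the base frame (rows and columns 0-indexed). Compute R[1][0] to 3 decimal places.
End-effector x-axis (col 0 of R) = (0.3340,-0.6732,0.6597)
R[1][0] = -0.6732

-0.673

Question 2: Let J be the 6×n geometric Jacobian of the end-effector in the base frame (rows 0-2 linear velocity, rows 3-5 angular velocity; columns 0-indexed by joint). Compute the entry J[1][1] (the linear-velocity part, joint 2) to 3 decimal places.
0.565

axis z_1 = (-0.5000,0.8660,0.0000); lever o_n−o_1 = (-3.0869,1.9498,1.1300)
cross product → J_v[:, 1] = (0.9786,0.5650,1.6984)
J_ω[:, 1] = z_1
entry J[1][1] = 0.5650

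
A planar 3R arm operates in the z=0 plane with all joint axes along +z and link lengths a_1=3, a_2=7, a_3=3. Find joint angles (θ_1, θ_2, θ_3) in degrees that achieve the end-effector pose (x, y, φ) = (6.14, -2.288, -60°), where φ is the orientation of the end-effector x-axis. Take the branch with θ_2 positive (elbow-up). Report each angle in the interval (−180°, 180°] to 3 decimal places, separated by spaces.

wrist centre = target − a_3·(cos φ, sin φ) = (4.6400, 0.3101)
cos θ_2 = (21.6257−3²−7²)/(2·3·7) = -0.8661; θ_2 = 150.0032° (elbow-up)
β = atan2(0.3101,4.6400) = 3.8232°; ψ = atan2(3.4997,-3.0624) = 131.1875°
θ_1 = β − ψ = -127.3643°
θ_3 = φ − θ_1 − θ_2 = -82.6389° (wrapped to (-180°,180°])

-127.364 150.003 -82.639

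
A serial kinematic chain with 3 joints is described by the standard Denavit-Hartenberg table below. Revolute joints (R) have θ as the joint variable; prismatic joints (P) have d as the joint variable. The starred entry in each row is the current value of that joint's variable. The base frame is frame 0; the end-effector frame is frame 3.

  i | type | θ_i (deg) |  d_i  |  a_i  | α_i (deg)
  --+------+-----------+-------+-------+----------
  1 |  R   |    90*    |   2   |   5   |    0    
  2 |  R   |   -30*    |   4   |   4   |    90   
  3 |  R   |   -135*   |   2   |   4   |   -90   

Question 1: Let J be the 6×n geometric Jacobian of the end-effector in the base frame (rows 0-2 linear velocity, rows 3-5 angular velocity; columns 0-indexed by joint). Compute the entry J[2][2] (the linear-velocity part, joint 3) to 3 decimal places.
axis z_2 = (0.8660,-0.5000,0.0000); lever o_n−o_2 = (0.3178,-3.4495,-2.8284)
cross product → J_v[:, 2] = (1.4142,2.4495,-2.8284)
J_ω[:, 2] = z_2
entry J[2][2] = -2.8284

-2.828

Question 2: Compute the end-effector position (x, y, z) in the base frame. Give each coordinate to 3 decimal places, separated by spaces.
after link 1: o_1 = (0.0000, 5.0000, 2.0000)
after link 2: o_2 = (2.0000, 8.4641, 6.0000)
after link 3: o_3 = (2.3178, 5.0146, 3.1716)

2.318 5.015 3.172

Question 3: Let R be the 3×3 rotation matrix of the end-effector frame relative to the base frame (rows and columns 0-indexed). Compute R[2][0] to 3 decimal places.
-0.707

End-effector x-axis (col 0 of R) = (-0.3536,-0.6124,-0.7071)
R[2][0] = -0.7071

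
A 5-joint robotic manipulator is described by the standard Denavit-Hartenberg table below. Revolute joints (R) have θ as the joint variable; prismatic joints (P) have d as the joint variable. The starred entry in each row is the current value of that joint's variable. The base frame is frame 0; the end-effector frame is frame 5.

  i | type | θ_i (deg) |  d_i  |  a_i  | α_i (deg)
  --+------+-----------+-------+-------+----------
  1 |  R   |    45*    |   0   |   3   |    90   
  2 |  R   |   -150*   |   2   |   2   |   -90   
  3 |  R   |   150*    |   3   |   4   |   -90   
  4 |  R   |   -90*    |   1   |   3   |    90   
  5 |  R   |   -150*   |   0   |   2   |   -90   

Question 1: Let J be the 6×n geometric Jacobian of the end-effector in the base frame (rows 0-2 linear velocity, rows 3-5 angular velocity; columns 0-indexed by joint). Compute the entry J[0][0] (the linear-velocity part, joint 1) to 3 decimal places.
-4.527

axis z_0 = ẑ; lever o_n−o_0 = (4.5268,4.5268,-2.9641)
cross product → J_v[:, 0] = (-4.5268,4.5268,0.0000)
J_ω[:, 0] = z_0
entry J[0][0] = -4.5268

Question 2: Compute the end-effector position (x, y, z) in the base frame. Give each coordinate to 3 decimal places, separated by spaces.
4.527 4.527 -2.964

after link 1: o_1 = (2.1213, 2.1213, 0.0000)
after link 2: o_2 = (2.3108, -0.5176, -1.0000)
after link 3: o_3 = (4.0786, 4.0786, -1.8660)
after link 4: o_4 = (6.0578, 4.8330, -4.2141)
after link 5: o_5 = (4.5268, 4.5268, -2.9641)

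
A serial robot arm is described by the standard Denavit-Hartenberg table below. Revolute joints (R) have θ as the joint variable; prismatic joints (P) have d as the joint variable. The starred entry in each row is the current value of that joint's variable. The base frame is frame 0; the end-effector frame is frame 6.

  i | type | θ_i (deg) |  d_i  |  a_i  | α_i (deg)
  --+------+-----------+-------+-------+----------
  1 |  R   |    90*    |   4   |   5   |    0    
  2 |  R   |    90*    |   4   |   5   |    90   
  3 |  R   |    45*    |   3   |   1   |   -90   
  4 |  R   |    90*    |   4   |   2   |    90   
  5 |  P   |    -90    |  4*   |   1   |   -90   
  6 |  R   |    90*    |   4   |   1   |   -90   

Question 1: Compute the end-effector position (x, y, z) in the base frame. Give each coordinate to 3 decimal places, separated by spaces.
after link 1: o_1 = (0.0000, 5.0000, 4.0000)
after link 2: o_2 = (-5.0000, 5.0000, 8.0000)
after link 3: o_3 = (-5.7071, 8.0000, 8.7071)
after link 4: o_4 = (-2.8787, 6.0000, 11.5355)
after link 5: o_5 = (-6.4142, 6.0000, 13.6569)
after link 6: o_6 = (-5.7071, 2.0000, 12.9497)

-5.707 2.000 12.950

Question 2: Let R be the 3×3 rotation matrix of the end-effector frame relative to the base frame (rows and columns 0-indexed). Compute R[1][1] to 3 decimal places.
1.000

End-effector y-axis (col 1 of R) = (0.0000,1.0000,-0.0000)
R[1][1] = 1.0000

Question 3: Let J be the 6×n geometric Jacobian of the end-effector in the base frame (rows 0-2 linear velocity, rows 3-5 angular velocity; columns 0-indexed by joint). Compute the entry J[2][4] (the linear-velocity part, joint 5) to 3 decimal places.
0.707

prismatic axis z_4 = (-0.7071,0.0000,0.7071)
J_v[:, 4] = z_4; J_ω[:, 4] = (0,0,0)
entry J[2][4] = 0.7071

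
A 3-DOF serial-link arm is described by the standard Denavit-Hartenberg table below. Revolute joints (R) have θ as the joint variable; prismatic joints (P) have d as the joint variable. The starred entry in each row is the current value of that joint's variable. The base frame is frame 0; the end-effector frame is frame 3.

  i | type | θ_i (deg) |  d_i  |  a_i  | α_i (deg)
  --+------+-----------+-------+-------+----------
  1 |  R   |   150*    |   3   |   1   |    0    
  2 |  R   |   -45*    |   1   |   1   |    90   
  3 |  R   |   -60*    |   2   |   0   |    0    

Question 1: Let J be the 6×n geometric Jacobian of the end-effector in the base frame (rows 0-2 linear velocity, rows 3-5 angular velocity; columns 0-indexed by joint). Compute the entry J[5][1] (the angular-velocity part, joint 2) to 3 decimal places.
axis z_1 = (0.0000,0.0000,1.0000); lever o_n−o_1 = (1.6730,1.4836,1.0000)
cross product → J_v[:, 1] = (-1.4836,1.6730,0.0000)
J_ω[:, 1] = z_1
entry J[5][1] = 1.0000

1.000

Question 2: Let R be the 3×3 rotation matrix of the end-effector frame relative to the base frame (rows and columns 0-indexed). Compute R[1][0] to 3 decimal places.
0.483

End-effector x-axis (col 0 of R) = (-0.1294,0.4830,-0.8660)
R[1][0] = 0.4830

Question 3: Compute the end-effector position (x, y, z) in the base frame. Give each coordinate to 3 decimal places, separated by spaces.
0.807 1.984 4.000

after link 1: o_1 = (-0.8660, 0.5000, 3.0000)
after link 2: o_2 = (-1.1248, 1.4659, 4.0000)
after link 3: o_3 = (0.8070, 1.9836, 4.0000)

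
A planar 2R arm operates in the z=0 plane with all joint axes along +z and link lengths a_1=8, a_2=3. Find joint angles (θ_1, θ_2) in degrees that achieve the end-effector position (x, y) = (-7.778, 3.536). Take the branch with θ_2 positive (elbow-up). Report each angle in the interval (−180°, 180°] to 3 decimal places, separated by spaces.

134.997 89.999

cos θ_2 = (73.0006−8²−3²)/(2·8·3) = 0.0000; θ_2 = 89.9993° (elbow-up)
β = atan2(3.5360,-7.7780) = 155.5527°; ψ = atan2(3.0000,8.0000) = 20.5560°
θ_1 = β − ψ = 134.9968°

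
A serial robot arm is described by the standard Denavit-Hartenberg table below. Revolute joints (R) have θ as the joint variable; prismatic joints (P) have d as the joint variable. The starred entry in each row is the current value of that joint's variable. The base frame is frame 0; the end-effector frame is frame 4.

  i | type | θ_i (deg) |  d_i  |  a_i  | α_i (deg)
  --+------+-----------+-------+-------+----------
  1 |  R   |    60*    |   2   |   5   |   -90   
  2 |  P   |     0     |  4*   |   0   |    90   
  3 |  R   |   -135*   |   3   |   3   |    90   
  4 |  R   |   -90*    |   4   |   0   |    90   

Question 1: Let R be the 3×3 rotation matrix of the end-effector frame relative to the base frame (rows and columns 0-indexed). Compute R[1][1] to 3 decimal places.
End-effector y-axis (col 1 of R) = (-0.9659,-0.2588,0.0000)
R[1][1] = -0.2588

-0.259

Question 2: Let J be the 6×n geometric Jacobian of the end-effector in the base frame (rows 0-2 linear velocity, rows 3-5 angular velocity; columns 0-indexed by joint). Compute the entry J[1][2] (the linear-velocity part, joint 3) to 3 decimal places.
-3.087

axis z_2 = (0.0000,0.0000,1.0000); lever o_n−o_2 = (-3.0872,-3.9331,3.0000)
cross product → J_v[:, 2] = (3.9331,-3.0872,0.0000)
J_ω[:, 2] = z_2
entry J[1][2] = -3.0872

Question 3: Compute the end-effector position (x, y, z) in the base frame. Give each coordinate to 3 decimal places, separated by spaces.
-4.051 2.397 5.000

after link 1: o_1 = (2.5000, 4.3301, 2.0000)
after link 2: o_2 = (-0.9641, 6.3301, 2.0000)
after link 3: o_3 = (-0.1876, 3.4323, 5.0000)
after link 4: o_4 = (-4.0513, 2.3971, 5.0000)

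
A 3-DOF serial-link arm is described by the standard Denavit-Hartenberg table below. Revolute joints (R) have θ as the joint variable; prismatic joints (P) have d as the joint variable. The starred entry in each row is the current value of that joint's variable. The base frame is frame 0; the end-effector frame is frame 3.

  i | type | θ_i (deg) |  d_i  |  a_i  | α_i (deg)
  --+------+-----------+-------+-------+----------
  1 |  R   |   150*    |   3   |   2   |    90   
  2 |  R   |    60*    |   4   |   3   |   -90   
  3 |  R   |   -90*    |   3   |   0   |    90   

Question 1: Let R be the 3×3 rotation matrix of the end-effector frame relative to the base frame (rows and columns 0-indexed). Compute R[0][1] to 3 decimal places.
0.750

End-effector y-axis (col 1 of R) = (0.7500,-0.4330,0.5000)
R[0][1] = 0.7500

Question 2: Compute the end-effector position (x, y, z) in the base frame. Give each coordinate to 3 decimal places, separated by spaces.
1.219 3.915 7.098

after link 1: o_1 = (-1.7321, 1.0000, 3.0000)
after link 2: o_2 = (-1.0311, 5.2141, 5.5981)
after link 3: o_3 = (1.2189, 3.9151, 7.0981)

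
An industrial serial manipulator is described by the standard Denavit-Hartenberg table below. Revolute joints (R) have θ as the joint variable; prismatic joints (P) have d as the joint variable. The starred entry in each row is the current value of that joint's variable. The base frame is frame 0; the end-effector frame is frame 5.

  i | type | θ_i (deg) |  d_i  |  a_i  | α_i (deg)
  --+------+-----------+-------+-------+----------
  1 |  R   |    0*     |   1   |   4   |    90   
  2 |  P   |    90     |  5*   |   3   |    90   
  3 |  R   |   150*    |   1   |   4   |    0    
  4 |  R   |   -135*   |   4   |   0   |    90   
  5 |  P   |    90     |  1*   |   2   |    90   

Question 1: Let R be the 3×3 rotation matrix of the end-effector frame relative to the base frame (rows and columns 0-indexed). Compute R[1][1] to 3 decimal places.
0.966

End-effector y-axis (col 1 of R) = (0.0000,0.9659,0.2588)
R[1][1] = 0.9659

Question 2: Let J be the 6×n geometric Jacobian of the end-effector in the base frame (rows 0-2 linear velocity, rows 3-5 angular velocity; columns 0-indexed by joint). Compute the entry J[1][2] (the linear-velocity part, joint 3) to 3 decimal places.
axis z_2 = (1.0000,-0.0000,-0.0000); lever o_n−o_2 = (7.0000,-1.0341,-3.2053)
cross product → J_v[:, 2] = (0.0000,3.2053,-1.0341)
J_ω[:, 2] = z_2
entry J[1][2] = 3.2053

3.205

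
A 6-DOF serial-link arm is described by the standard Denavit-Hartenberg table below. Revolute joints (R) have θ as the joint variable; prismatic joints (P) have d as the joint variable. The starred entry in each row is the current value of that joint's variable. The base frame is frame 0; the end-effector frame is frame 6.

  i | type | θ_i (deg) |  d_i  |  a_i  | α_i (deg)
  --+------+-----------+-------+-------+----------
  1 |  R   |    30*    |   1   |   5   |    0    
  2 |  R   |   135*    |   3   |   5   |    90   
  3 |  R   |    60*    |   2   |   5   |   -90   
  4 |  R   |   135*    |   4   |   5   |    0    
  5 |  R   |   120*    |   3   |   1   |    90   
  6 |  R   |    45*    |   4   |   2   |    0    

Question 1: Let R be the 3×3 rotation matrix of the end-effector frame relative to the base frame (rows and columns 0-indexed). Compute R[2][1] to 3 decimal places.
0.512

End-effector y-axis (col 1 of R) = (0.3263,-0.7945,0.5120)
R[2][1] = 0.5120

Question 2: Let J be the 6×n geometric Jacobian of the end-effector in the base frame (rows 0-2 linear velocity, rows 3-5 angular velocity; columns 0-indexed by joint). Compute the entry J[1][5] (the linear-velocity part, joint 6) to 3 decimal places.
axis z_5 = (0.3995,-0.3750,-0.8365); lever o_n−o_5 = (3.3114,-0.5449,-2.9559)
cross product → J_v[:, 5] = (0.6527,-1.5891,1.0241)
J_ω[:, 5] = z_5
entry J[1][5] = -1.5891

-1.589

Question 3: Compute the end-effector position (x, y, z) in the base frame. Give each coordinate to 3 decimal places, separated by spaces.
after link 1: o_1 = (4.3301, 2.5000, 1.0000)
after link 2: o_2 = (-0.4995, 3.7941, 4.0000)
after link 3: o_3 = (-2.3967, 6.3730, 8.3301)
after link 4: o_4 = (1.7419, 1.6038, 7.2683)
after link 5: o_5 = (4.6264, 1.8309, 8.5441)
after link 6: o_6 = (7.9378, 1.2860, 5.5882)

7.938 1.286 5.588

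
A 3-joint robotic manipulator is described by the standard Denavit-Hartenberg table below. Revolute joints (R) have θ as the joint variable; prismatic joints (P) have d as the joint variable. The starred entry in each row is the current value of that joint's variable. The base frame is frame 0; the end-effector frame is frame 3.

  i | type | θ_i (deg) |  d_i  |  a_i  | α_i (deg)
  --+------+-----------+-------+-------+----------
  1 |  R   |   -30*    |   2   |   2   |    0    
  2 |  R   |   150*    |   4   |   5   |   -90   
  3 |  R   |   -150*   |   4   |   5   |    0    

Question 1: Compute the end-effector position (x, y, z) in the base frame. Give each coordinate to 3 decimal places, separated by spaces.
after link 1: o_1 = (1.7321, -1.0000, 2.0000)
after link 2: o_2 = (-0.7679, 3.3301, 6.0000)
after link 3: o_3 = (-2.0670, -2.4199, 8.5000)

-2.067 -2.420 8.500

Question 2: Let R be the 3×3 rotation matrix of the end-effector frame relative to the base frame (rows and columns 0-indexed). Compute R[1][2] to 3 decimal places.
-0.500

End-effector z-axis (col 2 of R) = (-0.8660,-0.5000,0.0000)
R[1][2] = -0.5000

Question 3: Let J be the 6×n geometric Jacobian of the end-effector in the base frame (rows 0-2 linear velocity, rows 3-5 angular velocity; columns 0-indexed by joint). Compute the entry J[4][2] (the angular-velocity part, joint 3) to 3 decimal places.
axis z_2 = (-0.8660,-0.5000,0.0000); lever o_n−o_2 = (-1.2990,-5.7500,2.5000)
cross product → J_v[:, 2] = (-1.2500,2.1651,4.3301)
J_ω[:, 2] = z_2
entry J[4][2] = -0.5000

-0.500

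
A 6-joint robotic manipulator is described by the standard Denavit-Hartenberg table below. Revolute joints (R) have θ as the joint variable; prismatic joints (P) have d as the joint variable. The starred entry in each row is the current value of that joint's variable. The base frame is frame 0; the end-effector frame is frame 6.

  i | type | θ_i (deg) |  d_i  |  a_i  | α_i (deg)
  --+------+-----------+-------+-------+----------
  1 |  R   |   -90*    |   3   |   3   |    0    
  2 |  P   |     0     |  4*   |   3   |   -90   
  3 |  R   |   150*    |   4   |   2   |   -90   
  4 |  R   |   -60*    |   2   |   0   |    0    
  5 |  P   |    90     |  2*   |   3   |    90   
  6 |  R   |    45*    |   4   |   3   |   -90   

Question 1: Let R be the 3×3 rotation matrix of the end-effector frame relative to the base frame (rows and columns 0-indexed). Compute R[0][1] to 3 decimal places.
End-effector y-axis (col 1 of R) = (-0.8660,-0.4330,0.2500)
R[0][1] = -0.8660

-0.866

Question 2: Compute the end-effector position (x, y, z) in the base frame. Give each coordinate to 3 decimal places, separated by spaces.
4.903 4.366 8.084

after link 1: o_1 = (0.0000, -3.0000, 3.0000)
after link 2: o_2 = (0.0000, -6.0000, 7.0000)
after link 3: o_3 = (4.0000, -4.2679, 6.0000)
after link 4: o_4 = (4.0000, -3.2679, 7.7321)
after link 5: o_5 = (2.5000, -0.0179, 8.1651)
after link 6: o_6 = (4.9034, 4.3658, 8.0836)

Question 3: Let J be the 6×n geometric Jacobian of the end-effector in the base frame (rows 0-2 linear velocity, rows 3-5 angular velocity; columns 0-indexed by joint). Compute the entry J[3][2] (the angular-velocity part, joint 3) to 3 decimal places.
1.000

axis z_2 = (1.0000,0.0000,0.0000); lever o_n−o_2 = (4.9034,10.3658,1.0836)
cross product → J_v[:, 2] = (-0.0000,-1.0836,10.3658)
J_ω[:, 2] = z_2
entry J[3][2] = 1.0000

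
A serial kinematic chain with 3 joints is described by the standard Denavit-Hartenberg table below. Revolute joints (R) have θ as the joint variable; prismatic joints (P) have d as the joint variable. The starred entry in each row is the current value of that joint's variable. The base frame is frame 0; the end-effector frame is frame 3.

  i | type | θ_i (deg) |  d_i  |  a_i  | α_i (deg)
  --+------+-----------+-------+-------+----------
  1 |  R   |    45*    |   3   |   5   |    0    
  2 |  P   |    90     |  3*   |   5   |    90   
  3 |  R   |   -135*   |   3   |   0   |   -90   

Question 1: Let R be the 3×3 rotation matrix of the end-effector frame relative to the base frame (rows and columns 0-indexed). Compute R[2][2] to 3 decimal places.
-0.707

End-effector z-axis (col 2 of R) = (-0.5000,0.5000,-0.7071)
R[2][2] = -0.7071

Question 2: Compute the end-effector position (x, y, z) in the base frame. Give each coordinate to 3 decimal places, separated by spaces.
2.121 9.192 6.000

after link 1: o_1 = (3.5355, 3.5355, 3.0000)
after link 2: o_2 = (0.0000, 7.0711, 6.0000)
after link 3: o_3 = (2.1213, 9.1924, 6.0000)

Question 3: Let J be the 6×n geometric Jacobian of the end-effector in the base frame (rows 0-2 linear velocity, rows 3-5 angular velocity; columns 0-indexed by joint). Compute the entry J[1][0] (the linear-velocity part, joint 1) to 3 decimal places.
axis z_0 = ẑ; lever o_n−o_0 = (2.1213,9.1924,6.0000)
cross product → J_v[:, 0] = (-9.1924,2.1213,0.0000)
J_ω[:, 0] = z_0
entry J[1][0] = 2.1213

2.121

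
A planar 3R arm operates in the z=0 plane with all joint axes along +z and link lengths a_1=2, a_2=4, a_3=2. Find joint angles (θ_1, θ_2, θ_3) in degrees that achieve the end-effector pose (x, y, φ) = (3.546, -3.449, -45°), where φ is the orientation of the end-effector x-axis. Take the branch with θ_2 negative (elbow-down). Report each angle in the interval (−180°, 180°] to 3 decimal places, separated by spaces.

wrist centre = target − a_3·(cos φ, sin φ) = (2.1318, -2.0348)
cos θ_2 = (8.6849−2²−4²)/(2·2·4) = -0.7072; θ_2 = -135.0072° (elbow-down)
β = atan2(-2.0348,2.1318) = -43.6664°; ψ = atan2(-2.8281,-0.8288) = -106.3335°
θ_1 = β − ψ = 62.6672°
θ_3 = φ − θ_1 − θ_2 = 27.3400° (wrapped to (-180°,180°])

62.667 -135.007 27.340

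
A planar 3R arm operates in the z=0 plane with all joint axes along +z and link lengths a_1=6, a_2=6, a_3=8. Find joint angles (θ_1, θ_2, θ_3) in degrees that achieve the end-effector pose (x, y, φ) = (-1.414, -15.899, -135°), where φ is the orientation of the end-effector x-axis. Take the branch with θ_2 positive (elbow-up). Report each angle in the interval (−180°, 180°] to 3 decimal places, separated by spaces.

-90.003 45.009 -90.007

wrist centre = target − a_3·(cos φ, sin φ) = (4.2429, -10.2421)
cos θ_2 = (122.9034−6²−6²)/(2·6·6) = 0.7070; θ_2 = 45.0094° (elbow-up)
β = atan2(-10.2421,4.2429) = -67.4980°; ψ = atan2(4.2433,10.2419) = 22.5047°
θ_1 = β − ψ = -90.0027°
θ_3 = φ − θ_1 − θ_2 = -90.0067° (wrapped to (-180°,180°])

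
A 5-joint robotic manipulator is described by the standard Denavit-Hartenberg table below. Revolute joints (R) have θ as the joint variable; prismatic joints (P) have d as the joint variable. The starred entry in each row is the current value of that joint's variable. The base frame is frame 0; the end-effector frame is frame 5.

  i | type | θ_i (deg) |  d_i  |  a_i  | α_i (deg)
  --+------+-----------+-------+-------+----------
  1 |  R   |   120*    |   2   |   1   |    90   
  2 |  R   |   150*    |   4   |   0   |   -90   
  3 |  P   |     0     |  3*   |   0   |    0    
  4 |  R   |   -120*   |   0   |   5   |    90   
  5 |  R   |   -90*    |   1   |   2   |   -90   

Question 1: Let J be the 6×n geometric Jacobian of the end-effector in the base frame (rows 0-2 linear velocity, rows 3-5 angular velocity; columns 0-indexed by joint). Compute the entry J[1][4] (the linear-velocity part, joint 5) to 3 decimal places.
1.616

axis z_4 = (-0.8080,0.3995,-0.4330); lever o_n−o_4 = (-1.3080,1.2655,1.2990)
cross product → J_v[:, 4] = (1.0670,1.6160,-0.5000)
J_ω[:, 4] = z_4
entry J[1][4] = 1.6160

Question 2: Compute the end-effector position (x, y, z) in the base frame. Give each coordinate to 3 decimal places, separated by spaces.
after link 1: o_1 = (-0.5000, 0.8660, 2.0000)
after link 2: o_2 = (2.9641, 2.8660, 2.0000)
after link 3: o_3 = (3.7141, 1.5670, -0.5981)
after link 4: o_4 = (6.3816, 5.6071, -1.8481)
after link 5: o_5 = (5.0736, 6.8726, -0.5490)

5.074 6.873 -0.549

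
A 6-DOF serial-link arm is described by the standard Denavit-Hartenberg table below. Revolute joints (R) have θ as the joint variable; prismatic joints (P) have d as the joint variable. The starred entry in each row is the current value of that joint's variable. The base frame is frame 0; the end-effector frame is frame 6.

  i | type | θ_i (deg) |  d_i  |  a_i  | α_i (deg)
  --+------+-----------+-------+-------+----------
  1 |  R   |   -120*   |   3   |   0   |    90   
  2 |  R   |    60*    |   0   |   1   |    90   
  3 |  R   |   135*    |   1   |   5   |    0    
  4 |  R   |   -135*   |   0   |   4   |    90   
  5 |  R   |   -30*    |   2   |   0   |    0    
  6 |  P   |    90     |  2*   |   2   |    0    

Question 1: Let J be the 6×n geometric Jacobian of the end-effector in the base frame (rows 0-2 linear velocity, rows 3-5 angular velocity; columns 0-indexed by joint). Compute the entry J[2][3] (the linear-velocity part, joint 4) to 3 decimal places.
axis z_3 = (-0.4330,-0.7500,-0.5000); lever o_n−o_3 = (1.4641,-5.4641,3.4641)
cross product → J_v[:, 3] = (-5.3301,0.7679,3.4641)
J_ω[:, 3] = z_3
entry J[2][3] = 3.4641

3.464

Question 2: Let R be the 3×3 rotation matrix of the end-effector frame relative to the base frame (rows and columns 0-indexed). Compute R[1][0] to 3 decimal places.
End-effector x-axis (col 0 of R) = (-0.5000,-0.8660,-0.0000)
R[1][0] = -0.8660

-0.866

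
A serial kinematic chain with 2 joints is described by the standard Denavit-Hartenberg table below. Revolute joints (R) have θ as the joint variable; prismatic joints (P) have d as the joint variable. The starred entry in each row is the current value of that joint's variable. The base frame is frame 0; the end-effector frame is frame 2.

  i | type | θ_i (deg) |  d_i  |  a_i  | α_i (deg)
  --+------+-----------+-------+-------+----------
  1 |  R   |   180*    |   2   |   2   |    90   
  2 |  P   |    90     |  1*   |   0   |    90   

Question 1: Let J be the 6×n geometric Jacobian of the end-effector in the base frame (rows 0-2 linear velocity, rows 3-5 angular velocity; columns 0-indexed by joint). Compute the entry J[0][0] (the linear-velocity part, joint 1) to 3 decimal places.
-1.000

axis z_0 = ẑ; lever o_n−o_0 = (-2.0000,1.0000,2.0000)
cross product → J_v[:, 0] = (-1.0000,-2.0000,0.0000)
J_ω[:, 0] = z_0
entry J[0][0] = -1.0000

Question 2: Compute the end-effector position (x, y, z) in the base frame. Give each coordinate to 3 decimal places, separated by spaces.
after link 1: o_1 = (-2.0000, 0.0000, 2.0000)
after link 2: o_2 = (-2.0000, 1.0000, 2.0000)

-2.000 1.000 2.000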